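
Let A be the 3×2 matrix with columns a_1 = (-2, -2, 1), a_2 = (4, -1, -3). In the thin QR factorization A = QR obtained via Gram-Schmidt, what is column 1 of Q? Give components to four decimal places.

a_1 = (-2, -2, 1); ‖a_1‖ = 3.0000, so e_1 = (-0.6667, -0.6667, 0.3333).

e_1 = (-0.6667, -0.6667, 0.3333)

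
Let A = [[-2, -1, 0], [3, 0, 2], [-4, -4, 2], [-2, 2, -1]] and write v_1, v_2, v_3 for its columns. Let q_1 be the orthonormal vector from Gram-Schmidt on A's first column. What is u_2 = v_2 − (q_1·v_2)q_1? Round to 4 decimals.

v_1 = (-2, 3, -4, -2); ‖v_1‖ = 5.7446, so q_1 = (-0.3482, 0.5222, -0.6963, -0.3482).
q_1·v_2 = (-0.3482)·(-1) + 0.5222·0 + (-0.6963)·(-4) + (-0.3482)·2 = 2.4371.
u_2 = v_2 − 2.4371·q_1 = (-0.1515, -1.2727, -2.3030, 2.8485).

u_2 = (-0.1515, -1.2727, -2.3030, 2.8485)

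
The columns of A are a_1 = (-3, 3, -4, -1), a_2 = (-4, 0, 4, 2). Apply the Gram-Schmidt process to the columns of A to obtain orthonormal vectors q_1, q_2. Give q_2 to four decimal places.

q_2 = (-0.7634, 0.0870, 0.5604, 0.3092)

a_1 = (-3, 3, -4, -1); ‖a_1‖ = 5.9161, so q_1 = (-0.5071, 0.5071, -0.6761, -0.1690).
q_1·a_2 = (-0.5071)·(-4) + 0.5071·0 + (-0.6761)·4 + (-0.1690)·2 = -1.0142.
u_2 = a_2 + 1.0142·q_1 = (-4.5143, 0.5143, 3.3143, 1.8286).
‖u_2‖ = 5.9137, so q_2 = (-0.7634, 0.0870, 0.5604, 0.3092).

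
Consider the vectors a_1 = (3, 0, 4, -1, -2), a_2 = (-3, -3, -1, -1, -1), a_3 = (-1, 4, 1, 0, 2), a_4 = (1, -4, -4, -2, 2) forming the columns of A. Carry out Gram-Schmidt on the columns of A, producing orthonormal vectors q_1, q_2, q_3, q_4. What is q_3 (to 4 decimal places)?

q_3 = (-0.6234, 0.5146, 0.4723, -0.3104, 0.1647)

a_1 = (3, 0, 4, -1, -2); ‖a_1‖ = 5.4772, so q_1 = (0.5477, 0.0000, 0.7303, -0.1826, -0.3651).
q_1·a_2 = 0.5477·(-3) + 0.0000·(-3) + 0.7303·(-1) + (-0.1826)·(-1) + (-0.3651)·(-1) = -1.8257.
u_2 = a_2 + 1.8257·q_1 = (-2.0000, -3.0000, 0.3333, -1.3333, -1.6667).
‖u_2‖ = 4.2032, so q_2 = (-0.4758, -0.7137, 0.0793, -0.3172, -0.3965).
q_1·a_3 = 0.5477·(-1) + 0.0000·4 + 0.7303·1 + (-0.1826)·0 + (-0.3651)·2 = -0.5477; q_2·a_3 = (-0.4758)·(-1) + (-0.7137)·4 + 0.0793·1 + (-0.3172)·0 + (-0.3965)·2 = -3.0929.
u_3 = a_3 + 0.5477·q_1 + 3.0929·q_2 = (-2.1717, 1.7925, 1.6453, -1.0811, 0.5736).
‖u_3‖ = 3.4834, so q_3 = (-0.6234, 0.5146, 0.4723, -0.3104, 0.1647).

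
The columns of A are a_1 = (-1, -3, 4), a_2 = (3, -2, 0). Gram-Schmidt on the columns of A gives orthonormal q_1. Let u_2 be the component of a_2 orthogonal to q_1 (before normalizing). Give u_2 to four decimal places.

u_2 = (3.1154, -1.6538, -0.4615)

a_1 = (-1, -3, 4); ‖a_1‖ = 5.0990, so q_1 = (-0.1961, -0.5883, 0.7845).
q_1·a_2 = (-0.1961)·3 + (-0.5883)·(-2) + 0.7845·0 = 0.5883.
u_2 = a_2 − 0.5883·q_1 = (3.1154, -1.6538, -0.4615).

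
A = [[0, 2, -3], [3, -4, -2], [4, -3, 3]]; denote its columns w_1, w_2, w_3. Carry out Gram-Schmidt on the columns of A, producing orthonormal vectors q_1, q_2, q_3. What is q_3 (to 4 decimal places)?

w_1 = (0, 3, 4); ‖w_1‖ = 5.0000, so q_1 = (0.0000, 0.6000, 0.8000).
q_1·w_2 = 0.0000·2 + 0.6000·(-4) + 0.8000·(-3) = -4.8000.
u_2 = w_2 + 4.8000·q_1 = (2.0000, -1.1200, 0.8400).
‖u_2‖ = 2.4413, so q_2 = (0.8192, -0.4588, 0.3441).
q_1·w_3 = 0.0000·(-3) + 0.6000·(-2) + 0.8000·3 = 1.2000; q_2·w_3 = 0.8192·(-3) + (-0.4588)·(-2) + 0.3441·3 = -0.5079.
u_3 = w_3 − 1.2000·q_1 + 0.5079·q_2 = (-2.5839, -2.9530, 2.2148).
‖u_3‖ = 4.5058, so q_3 = (-0.5735, -0.6554, 0.4915).

q_3 = (-0.5735, -0.6554, 0.4915)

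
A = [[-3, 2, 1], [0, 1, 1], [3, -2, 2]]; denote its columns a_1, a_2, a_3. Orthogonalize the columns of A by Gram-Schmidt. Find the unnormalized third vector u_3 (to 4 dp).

a_1 = (-3, 0, 3); ‖a_1‖ = 4.2426, so e_1 = (-0.7071, 0.0000, 0.7071).
e_1·a_2 = (-0.7071)·2 + 0.0000·1 + 0.7071·(-2) = -2.8284.
u_2 = a_2 + 2.8284·e_1 = (0.0000, 1.0000, 0.0000).
‖u_2‖ = 1.0000, so e_2 = (0.0000, 1.0000, 0.0000).
e_1·a_3 = (-0.7071)·1 + 0.0000·1 + 0.7071·2 = 0.7071; e_2·a_3 = (0.0000)·1 + 1.0000·1 + 0.0000·2 = 1.0000.
u_3 = a_3 − 0.7071·e_1 − 1.0000·e_2 = (1.5000, 0.0000, 1.5000).

u_3 = (1.5000, 0.0000, 1.5000)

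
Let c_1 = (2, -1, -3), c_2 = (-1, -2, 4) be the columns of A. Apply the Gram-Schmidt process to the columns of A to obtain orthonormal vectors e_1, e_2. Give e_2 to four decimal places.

e_1 = c_1/‖c_1‖ = (2, -1, -3)/3.7417 = (0.5345, -0.2673, -0.8018).
r_{12} = e_1·c_2 = -3.2071.
u_2 = c_2 + 3.2071·e_1 = (0.7143, -2.8571, 1.4286).
‖u_2‖ = 3.2733, so e_2 = (0.2182, -0.8729, 0.4364).

e_2 = (0.2182, -0.8729, 0.4364)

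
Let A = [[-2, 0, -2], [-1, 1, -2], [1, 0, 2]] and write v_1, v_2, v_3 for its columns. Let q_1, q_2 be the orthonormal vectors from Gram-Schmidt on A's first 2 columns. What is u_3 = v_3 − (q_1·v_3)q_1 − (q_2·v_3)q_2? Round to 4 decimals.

u_3 = (0.4000, 0.0000, 0.8000)

v_1 = (-2, -1, 1); ‖v_1‖ = 2.4495, so q_1 = (-0.8165, -0.4082, 0.4082).
q_1·v_2 = (-0.8165)·0 + (-0.4082)·1 + 0.4082·0 = -0.4082.
u_2 = v_2 + 0.4082·q_1 = (-0.3333, 0.8333, 0.1667).
‖u_2‖ = 0.9129, so q_2 = (-0.3651, 0.9129, 0.1826).
q_1·v_3 = (-0.8165)·(-2) + (-0.4082)·(-2) + 0.4082·2 = 3.2660; q_2·v_3 = (-0.3651)·(-2) + 0.9129·(-2) + 0.1826·2 = -0.7303.
u_3 = v_3 − 3.2660·q_1 + 0.7303·q_2 = (0.4000, 0.0000, 0.8000).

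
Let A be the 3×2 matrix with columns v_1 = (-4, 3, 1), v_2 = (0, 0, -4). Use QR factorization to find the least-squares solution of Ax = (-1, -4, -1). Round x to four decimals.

x = (-0.3200, 0.1700)

v_1 = (-4, 3, 1); ‖v_1‖ = 5.0990, so q_1 = (-0.7845, 0.5883, 0.1961).
q_1·v_2 = (-0.7845)·0 + 0.5883·0 + 0.1961·(-4) = -0.7845.
u_2 = v_2 + 0.7845·q_1 = (-0.6154, 0.4615, -3.8462).
‖u_2‖ = 3.9223, so q_2 = (-0.1569, 0.1177, -0.9806).
Qᵀb = (-1.7650, 0.6668).
Back-substitute: x_2 = 0.6668/3.9223 = 0.1700.
x_1 = (-1.7650 + 0.7845·0.1700)/5.0990 = -0.3200.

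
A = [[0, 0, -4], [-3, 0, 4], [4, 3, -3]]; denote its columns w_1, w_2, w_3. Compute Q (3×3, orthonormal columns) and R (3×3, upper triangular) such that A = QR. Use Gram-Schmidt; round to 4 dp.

w_1 = (0, -3, 4); ‖w_1‖ = 5.0000, so q_1 = (0.0000, -0.6000, 0.8000).
q_1·w_2 = 0.0000·0 + (-0.6000)·0 + 0.8000·3 = 2.4000.
u_2 = w_2 − 2.4000·q_1 = (0.0000, 1.4400, 1.0800).
‖u_2‖ = 1.8000, so q_2 = (0.0000, 0.8000, 0.6000).
q_1·w_3 = 0.0000·(-4) + (-0.6000)·4 + 0.8000·(-3) = -4.8000; q_2·w_3 = 0.0000·(-4) + 0.8000·4 + 0.6000·(-3) = 1.4000.
u_3 = w_3 + 4.8000·q_1 − 1.4000·q_2 = (-4.0000, 0.0000, 0.0000).
‖u_3‖ = 4.0000, so q_3 = (-1.0000, 0.0000, 0.0000).

Q = [[0.0000, 0.0000, -1.0000], [-0.6000, 0.8000, 0.0000], [0.8000, 0.6000, 0.0000]], R = [[5.0000, 2.4000, -4.8000], [0.0000, 1.8000, 1.4000], [0.0000, 0.0000, 4.0000]]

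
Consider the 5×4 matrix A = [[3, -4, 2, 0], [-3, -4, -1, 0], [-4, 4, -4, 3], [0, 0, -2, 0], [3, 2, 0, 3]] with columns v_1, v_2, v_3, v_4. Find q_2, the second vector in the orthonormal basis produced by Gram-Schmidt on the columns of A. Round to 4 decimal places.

q_1 = v_1/‖v_1‖ = (3, -3, -4, 0, 3)/6.5574 = (0.4575, -0.4575, -0.6100, 0.0000, 0.4575).
r_{12} = q_1·v_2 = -1.5250.
u_2 = v_2 + 1.5250·q_1 = (-3.3023, -4.6977, 3.0698, 0.0000, 2.6977).
‖u_2‖ = 7.0480, so q_2 = (-0.4685, -0.6665, 0.4356, 0.0000, 0.3828).

q_2 = (-0.4685, -0.6665, 0.4356, 0.0000, 0.3828)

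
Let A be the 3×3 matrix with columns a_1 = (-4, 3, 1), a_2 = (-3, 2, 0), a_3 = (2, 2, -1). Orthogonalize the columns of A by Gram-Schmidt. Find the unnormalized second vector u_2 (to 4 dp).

a_1 = (-4, 3, 1); ‖a_1‖ = 5.0990, so e_1 = (-0.7845, 0.5883, 0.1961).
e_1·a_2 = (-0.7845)·(-3) + 0.5883·2 + 0.1961·0 = 3.5301.
u_2 = a_2 − 3.5301·e_1 = (-0.2308, -0.0769, -0.6923).

u_2 = (-0.2308, -0.0769, -0.6923)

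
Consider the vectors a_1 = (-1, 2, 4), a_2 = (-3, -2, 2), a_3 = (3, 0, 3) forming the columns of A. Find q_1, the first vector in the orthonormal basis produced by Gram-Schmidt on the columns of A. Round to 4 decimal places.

q_1 = a_1/‖a_1‖ = (-1, 2, 4)/4.5826 = (-0.2182, 0.4364, 0.8729).

q_1 = (-0.2182, 0.4364, 0.8729)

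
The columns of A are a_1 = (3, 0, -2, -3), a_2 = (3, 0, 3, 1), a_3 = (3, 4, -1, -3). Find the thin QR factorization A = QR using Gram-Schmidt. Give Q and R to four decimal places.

a_1 = (3, 0, -2, -3); ‖a_1‖ = 4.6904, so e_1 = (0.6396, 0.0000, -0.4264, -0.6396).
e_1·a_2 = 0.6396·3 + 0.0000·0 + (-0.4264)·3 + (-0.6396)·1 = 0.0000.
u_2 = a_2 − 0.0000·e_1 = (3.0000, 0.0000, 3.0000, 1.0000).
‖u_2‖ = 4.3589, so e_2 = (0.6882, 0.0000, 0.6882, 0.2294).
e_1·a_3 = 0.6396·3 + 0.0000·4 + (-0.4264)·(-1) + (-0.6396)·(-3) = 4.2640; e_2·a_3 = 0.6882·3 + 0.0000·4 + 0.6882·(-1) + 0.2294·(-3) = 0.6882.
u_3 = a_3 − 4.2640·e_1 − 0.6882·e_2 = (-0.2010, 4.0000, 0.3445, -0.4306).
‖u_3‖ = 4.0428, so e_3 = (-0.0497, 0.9894, 0.0852, -0.1065).

Q = [[0.6396, 0.6882, -0.0497], [0.0000, 0.0000, 0.9894], [-0.4264, 0.6882, 0.0852], [-0.6396, 0.2294, -0.1065]], R = [[4.6904, 0.0000, 4.2640], [0.0000, 4.3589, 0.6882], [0.0000, 0.0000, 4.0428]]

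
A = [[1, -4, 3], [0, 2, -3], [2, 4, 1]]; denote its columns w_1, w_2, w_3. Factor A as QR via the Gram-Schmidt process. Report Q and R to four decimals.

Q = [[0.4472, -0.8381, -0.3123], [0.0000, 0.3492, -0.9370], [0.8944, 0.4191, 0.1562]], R = [[2.2361, 1.7889, 2.2361], [0.0000, 5.7271, -3.1429], [0.0000, 0.0000, 2.0303]]

w_1 = (1, 0, 2); ‖w_1‖ = 2.2361, so e_1 = (0.4472, 0.0000, 0.8944).
e_1·w_2 = 0.4472·(-4) + 0.0000·2 + 0.8944·4 = 1.7889.
u_2 = w_2 − 1.7889·e_1 = (-4.8000, 2.0000, 2.4000).
‖u_2‖ = 5.7271, so e_2 = (-0.8381, 0.3492, 0.4191).
e_1·w_3 = 0.4472·3 + 0.0000·(-3) + 0.8944·1 = 2.2361; e_2·w_3 = (-0.8381)·3 + 0.3492·(-3) + 0.4191·1 = -3.1429.
u_3 = w_3 − 2.2361·e_1 + 3.1429·e_2 = (-0.6341, -1.9024, 0.3171).
‖u_3‖ = 2.0303, so e_3 = (-0.3123, -0.9370, 0.1562).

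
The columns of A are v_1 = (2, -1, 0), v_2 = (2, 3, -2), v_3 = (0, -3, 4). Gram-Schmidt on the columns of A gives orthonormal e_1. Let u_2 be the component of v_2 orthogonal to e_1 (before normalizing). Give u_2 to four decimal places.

v_1 = (2, -1, 0); ‖v_1‖ = 2.2361, so e_1 = (0.8944, -0.4472, 0.0000).
e_1·v_2 = 0.8944·2 + (-0.4472)·3 + 0.0000·(-2) = 0.4472.
u_2 = v_2 − 0.4472·e_1 = (1.6000, 3.2000, -2.0000).

u_2 = (1.6000, 3.2000, -2.0000)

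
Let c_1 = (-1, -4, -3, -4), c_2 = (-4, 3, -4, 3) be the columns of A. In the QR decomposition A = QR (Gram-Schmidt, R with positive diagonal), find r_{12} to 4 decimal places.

r_{12} = -1.2344

q_1 = c_1/‖c_1‖ = (-1, -4, -3, -4)/6.4807 = (-0.1543, -0.6172, -0.4629, -0.6172).
r_{12} = q_1·c_2 = -1.2344.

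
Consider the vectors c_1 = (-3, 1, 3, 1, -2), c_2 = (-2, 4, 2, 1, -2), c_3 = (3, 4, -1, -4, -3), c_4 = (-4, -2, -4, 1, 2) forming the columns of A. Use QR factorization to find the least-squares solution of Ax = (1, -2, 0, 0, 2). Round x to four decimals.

x = (-0.2314, -0.2890, -0.2814, -0.1866)

c_1 = (-3, 1, 3, 1, -2); ‖c_1‖ = 4.8990, so q_1 = (-0.6124, 0.2041, 0.6124, 0.2041, -0.4082).
q_1·c_2 = (-0.6124)·(-2) + 0.2041·4 + 0.6124·2 + 0.2041·1 + (-0.4082)·(-2) = 4.2866.
u_2 = c_2 − 4.2866·q_1 = (0.6250, 3.1250, -0.6250, 0.1250, -0.2500).
‖u_2‖ = 3.2596, so q_2 = (0.1917, 0.9587, -0.1917, 0.0383, -0.0767).
q_1·c_3 = (-0.6124)·3 + 0.2041·4 + 0.6124·(-1) + 0.2041·(-4) + (-0.4082)·(-3) = -1.2247; q_2·c_3 = 0.1917·3 + 0.9587·4 + (-0.1917)·(-1) + 0.0383·(-4) + (-0.0767)·(-3) = 4.6785.
u_3 = c_3 + 1.2247·q_1 − 4.6785·q_2 = (1.3529, -0.2353, 0.6471, -3.9294, -3.1412).
‖u_3‖ = 5.2547, so q_3 = (0.2575, -0.0448, 0.1231, -0.7478, -0.5978).
q_1·c_4 = (-0.6124)·(-4) + 0.2041·(-2) + 0.6124·(-4) + 0.2041·1 + (-0.4082)·2 = -1.0206; q_2·c_4 = 0.1917·(-4) + 0.9587·(-2) + (-0.1917)·(-4) + 0.0383·1 + (-0.0767)·2 = -2.0325; q_3·c_4 = 0.2575·(-4) + (-0.0448)·(-2) + 0.1231·(-4) + (-0.7478)·1 + (-0.5978)·2 = -3.3763.
u_4 = c_4 + 1.0206·q_1 + 2.0325·q_2 + 3.3763·q_3 = (-3.3660, 0.0057, -3.3490, -1.2385, -0.5908).
‖u_4‖ = 4.9425, so q_4 = (-0.6810, 0.0011, -0.6776, -0.2506, -0.1195).
Qᵀb = (-1.8371, -1.8791, -0.8485, -0.9224).
Back-substitute: x_4 = -0.9224/4.9425 = -0.1866.
x_3 = (-0.8485 + 3.3763·(-0.1866))/5.2547 = -0.2814.
x_2 = (-1.8791 − 4.6785·(-0.2814) + 2.0325·(-0.1866))/3.2596 = -0.2890.
x_1 = (-1.8371 − 4.2866·(-0.2890) + 1.2247·(-0.2814) + 1.0206·(-0.1866))/4.8990 = -0.2314.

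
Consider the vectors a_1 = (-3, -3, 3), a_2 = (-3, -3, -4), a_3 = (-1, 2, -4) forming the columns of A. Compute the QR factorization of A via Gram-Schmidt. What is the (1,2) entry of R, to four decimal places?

r_{12} = 1.1547

a_1 = (-3, -3, 3); ‖a_1‖ = 5.1962, so e_1 = (-0.5774, -0.5774, 0.5774).
r_{12} = e_1·a_2 = 1.1547.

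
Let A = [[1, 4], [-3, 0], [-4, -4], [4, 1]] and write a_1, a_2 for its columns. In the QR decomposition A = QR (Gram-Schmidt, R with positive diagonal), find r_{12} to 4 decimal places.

a_1 = (1, -3, -4, 4); ‖a_1‖ = 6.4807, so e_1 = (0.1543, -0.4629, -0.6172, 0.6172).
r_{12} = e_1·a_2 = 3.7033.

r_{12} = 3.7033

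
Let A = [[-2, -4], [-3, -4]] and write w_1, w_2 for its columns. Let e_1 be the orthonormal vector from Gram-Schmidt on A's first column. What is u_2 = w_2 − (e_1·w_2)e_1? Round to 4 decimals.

e_1 = w_1/‖w_1‖ = (-2, -3)/3.6056 = (-0.5547, -0.8321).
r_{12} = e_1·w_2 = 5.5470.
u_2 = w_2 − 5.5470·e_1 = (-0.9231, 0.6154).

u_2 = (-0.9231, 0.6154)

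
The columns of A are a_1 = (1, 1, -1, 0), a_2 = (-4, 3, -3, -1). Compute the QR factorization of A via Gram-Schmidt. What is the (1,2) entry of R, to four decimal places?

a_1 = (1, 1, -1, 0); ‖a_1‖ = 1.7321, so e_1 = (0.5774, 0.5774, -0.5774, 0.0000).
r_{12} = e_1·a_2 = 1.1547.

r_{12} = 1.1547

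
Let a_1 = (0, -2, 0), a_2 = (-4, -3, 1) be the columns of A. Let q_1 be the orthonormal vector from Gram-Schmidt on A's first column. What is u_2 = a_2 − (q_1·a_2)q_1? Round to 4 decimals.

u_2 = (-4.0000, 0.0000, 1.0000)

a_1 = (0, -2, 0); ‖a_1‖ = 2.0000, so q_1 = (0.0000, -1.0000, 0.0000).
q_1·a_2 = 0.0000·(-4) + (-1.0000)·(-3) + 0.0000·1 = 3.0000.
u_2 = a_2 − 3.0000·q_1 = (-4.0000, 0.0000, 1.0000).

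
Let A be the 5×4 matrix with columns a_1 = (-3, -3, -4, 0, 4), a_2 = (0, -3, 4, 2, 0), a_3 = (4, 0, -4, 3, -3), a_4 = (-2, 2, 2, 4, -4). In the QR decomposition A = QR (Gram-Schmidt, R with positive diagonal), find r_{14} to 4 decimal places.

a_1 = (-3, -3, -4, 0, 4); ‖a_1‖ = 7.0711, so q_1 = (-0.4243, -0.4243, -0.5657, 0.0000, 0.5657).
r_{14} = q_1·a_4 = -3.3941.

r_{14} = -3.3941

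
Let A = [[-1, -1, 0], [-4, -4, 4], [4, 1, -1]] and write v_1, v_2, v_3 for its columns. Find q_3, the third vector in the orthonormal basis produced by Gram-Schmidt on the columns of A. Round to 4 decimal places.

q_3 = (-0.9701, 0.2425, 0.0000)

v_1 = (-1, -4, 4); ‖v_1‖ = 5.7446, so q_1 = (-0.1741, -0.6963, 0.6963).
q_1·v_2 = (-0.1741)·(-1) + (-0.6963)·(-4) + 0.6963·1 = 3.6556.
u_2 = v_2 − 3.6556·q_1 = (-0.3636, -1.4545, -1.5455).
‖u_2‖ = 2.1532, so q_2 = (-0.1689, -0.6755, -0.7177).
q_1·v_3 = (-0.1741)·0 + (-0.6963)·4 + 0.6963·(-1) = -3.4816; q_2·v_3 = (-0.1689)·0 + (-0.6755)·4 + (-0.7177)·(-1) = -1.9843.
u_3 = v_3 + 3.4816·q_1 + 1.9843·q_2 = (-0.9412, 0.2353, 0.0000).
‖u_3‖ = 0.9701, so q_3 = (-0.9701, 0.2425, 0.0000).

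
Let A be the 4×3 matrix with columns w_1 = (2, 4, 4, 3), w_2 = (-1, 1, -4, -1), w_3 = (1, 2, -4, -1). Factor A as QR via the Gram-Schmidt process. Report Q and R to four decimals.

Q = [[0.2981, -0.0689, 0.9336], [0.5963, 0.7081, -0.0637], [0.5963, -0.7018, -0.1724], [0.4472, 0.0376, -0.3076]], R = [[6.7082, -2.5342, -1.3416], [0.0000, 3.5465, 4.1167], [0.0000, 0.0000, 1.8035]]

w_1 = (2, 4, 4, 3); ‖w_1‖ = 6.7082, so e_1 = (0.2981, 0.5963, 0.5963, 0.4472).
e_1·w_2 = 0.2981·(-1) + 0.5963·1 + 0.5963·(-4) + 0.4472·(-1) = -2.5342.
u_2 = w_2 + 2.5342·e_1 = (-0.2444, 2.5111, -2.4889, 0.1333).
‖u_2‖ = 3.5465, so e_2 = (-0.0689, 0.7081, -0.7018, 0.0376).
e_1·w_3 = 0.2981·1 + 0.5963·2 + 0.5963·(-4) + 0.4472·(-1) = -1.3416; e_2·w_3 = (-0.0689)·1 + 0.7081·2 + (-0.7018)·(-4) + 0.0376·(-1) = 4.1167.
u_3 = w_3 + 1.3416·e_1 − 4.1167·e_2 = (1.6837, -0.1148, -0.3110, -0.5548).
‖u_3‖ = 1.8035, so e_3 = (0.9336, -0.0637, -0.1724, -0.3076).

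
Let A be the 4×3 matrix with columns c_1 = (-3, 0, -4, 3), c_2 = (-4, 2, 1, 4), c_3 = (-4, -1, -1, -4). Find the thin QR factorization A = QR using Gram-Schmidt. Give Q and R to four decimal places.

e_1 = c_1/‖c_1‖ = (-3, 0, -4, 3)/5.8310 = (-0.5145, 0.0000, -0.6860, 0.5145).
r_{12} = e_1·c_2 = 3.4300.
u_2 = c_2 − 3.4300·e_1 = (-2.2353, 2.0000, 3.3529, 2.2353).
‖u_2‖ = 5.0235, so e_2 = (-0.4450, 0.3981, 0.6675, 0.4450).
r_{13} = e_1·c_3 = 0.6860; r_{23} = e_2·c_3 = -1.0656.
u_3 = c_3 − 0.6860·e_1 + 1.0656·e_2 = (-4.1212, -0.5758, 0.1818, -3.8788).
‖u_3‖ = 5.6916, so e_3 = (-0.7241, -0.1012, 0.0319, -0.6815).

Q = [[-0.5145, -0.4450, -0.7241], [0.0000, 0.3981, -0.1012], [-0.6860, 0.6675, 0.0319], [0.5145, 0.4450, -0.6815]], R = [[5.8310, 3.4300, 0.6860], [0.0000, 5.0235, -1.0656], [0.0000, 0.0000, 5.6916]]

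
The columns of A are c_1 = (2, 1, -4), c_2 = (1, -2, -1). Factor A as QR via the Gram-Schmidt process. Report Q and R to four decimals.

Q = [[0.4364, 0.2705], [0.2182, -0.9571], [-0.8729, -0.1040]], R = [[4.5826, 0.8729], [0.0000, 2.2887]]

q_1 = c_1/‖c_1‖ = (2, 1, -4)/4.5826 = (0.4364, 0.2182, -0.8729).
r_{12} = q_1·c_2 = 0.8729.
u_2 = c_2 − 0.8729·q_1 = (0.6190, -2.1905, -0.2381).
‖u_2‖ = 2.2887, so q_2 = (0.2705, -0.9571, -0.1040).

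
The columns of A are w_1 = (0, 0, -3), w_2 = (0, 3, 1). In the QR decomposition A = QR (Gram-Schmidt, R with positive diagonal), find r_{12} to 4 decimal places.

w_1 = (0, 0, -3); ‖w_1‖ = 3.0000, so q_1 = (0.0000, 0.0000, -1.0000).
r_{12} = q_1·w_2 = -1.0000.

r_{12} = -1.0000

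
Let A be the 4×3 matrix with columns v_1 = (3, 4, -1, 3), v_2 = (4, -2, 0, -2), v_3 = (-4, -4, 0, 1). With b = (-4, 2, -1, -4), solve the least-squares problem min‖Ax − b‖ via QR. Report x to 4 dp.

x = (-1.4456, -1.1746, -1.3299)

e_1 = v_1/‖v_1‖ = (3, 4, -1, 3)/5.9161 = (0.5071, 0.6761, -0.1690, 0.5071).
r_{12} = e_1·v_2 = -0.3381.
u_2 = v_2 + 0.3381·e_1 = (4.1714, -1.7714, -0.0571, -1.8286).
‖u_2‖ = 4.8873, so e_2 = (0.8535, -0.3625, -0.0117, -0.3741).
r_{13} = e_1·v_3 = -4.2258; r_{23} = e_2·v_3 = -2.3384.
u_3 = v_3 + 4.2258·e_1 + 2.3384·e_2 = (0.1388, -1.9904, -0.7416, 2.2679).
‖u_3‖ = 3.1104, so e_3 = (0.0446, -0.6399, -0.2384, 0.7291).
Qᵀb = (-2.5355, -2.6307, -4.1364).
Back-substitute: x_3 = -4.1364/3.1104 = -1.3299.
x_2 = (-2.6307 + 2.3384·(-1.3299))/4.8873 = -1.1746.
x_1 = (-2.5355 + 0.3381·(-1.1746) + 4.2258·(-1.3299))/5.9161 = -1.4456.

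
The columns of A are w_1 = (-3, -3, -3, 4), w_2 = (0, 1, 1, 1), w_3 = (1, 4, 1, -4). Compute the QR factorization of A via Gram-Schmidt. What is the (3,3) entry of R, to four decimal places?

w_1 = (-3, -3, -3, 4); ‖w_1‖ = 6.5574, so q_1 = (-0.4575, -0.4575, -0.4575, 0.6100).
q_1·w_2 = (-0.4575)·0 + (-0.4575)·1 + (-0.4575)·1 + 0.6100·1 = -0.3050.
u_2 = w_2 + 0.3050·q_1 = (-0.1395, 0.8605, 0.8605, 1.1860).
‖u_2‖ = 1.7050, so q_2 = (-0.0818, 0.5047, 0.5047, 0.6956).
q_1·w_3 = (-0.4575)·1 + (-0.4575)·4 + (-0.4575)·1 + 0.6100·(-4) = -5.1850; q_2·w_3 = (-0.0818)·1 + 0.5047·4 + 0.5047·1 + 0.6956·(-4) = -0.3410.
u_3 = w_3 + 5.1850·q_1 + 0.3410·q_2 = (-1.4000, 1.8000, -1.2000, -0.6000).
r_{33} = ‖u_3‖ = 2.6458.

r_{33} = 2.6458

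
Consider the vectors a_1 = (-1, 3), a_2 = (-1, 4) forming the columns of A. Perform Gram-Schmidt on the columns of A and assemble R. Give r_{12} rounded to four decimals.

r_{12} = 4.1110

q_1 = a_1/‖a_1‖ = (-1, 3)/3.1623 = (-0.3162, 0.9487).
r_{12} = q_1·a_2 = 4.1110.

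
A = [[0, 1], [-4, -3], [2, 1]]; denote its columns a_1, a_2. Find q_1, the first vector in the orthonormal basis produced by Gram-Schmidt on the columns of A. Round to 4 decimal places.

a_1 = (0, -4, 2); ‖a_1‖ = 4.4721, so q_1 = (0.0000, -0.8944, 0.4472).

q_1 = (0.0000, -0.8944, 0.4472)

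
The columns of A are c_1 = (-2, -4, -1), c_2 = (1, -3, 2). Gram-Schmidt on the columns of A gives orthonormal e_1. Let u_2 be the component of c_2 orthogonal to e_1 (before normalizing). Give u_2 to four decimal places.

e_1 = c_1/‖c_1‖ = (-2, -4, -1)/4.5826 = (-0.4364, -0.8729, -0.2182).
r_{12} = e_1·c_2 = 1.7457.
u_2 = c_2 − 1.7457·e_1 = (1.7619, -1.4762, 2.3810).

u_2 = (1.7619, -1.4762, 2.3810)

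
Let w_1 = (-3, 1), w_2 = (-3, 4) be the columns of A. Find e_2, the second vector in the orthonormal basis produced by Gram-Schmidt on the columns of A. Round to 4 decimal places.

w_1 = (-3, 1); ‖w_1‖ = 3.1623, so e_1 = (-0.9487, 0.3162).
e_1·w_2 = (-0.9487)·(-3) + 0.3162·4 = 4.1110.
u_2 = w_2 − 4.1110·e_1 = (0.9000, 2.7000).
‖u_2‖ = 2.8460, so e_2 = (0.3162, 0.9487).

e_2 = (0.3162, 0.9487)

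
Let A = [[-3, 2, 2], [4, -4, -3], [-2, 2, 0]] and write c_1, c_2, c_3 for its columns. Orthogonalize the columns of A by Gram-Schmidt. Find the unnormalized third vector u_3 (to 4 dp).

u_3 = (0.0000, -0.6000, -1.2000)

q_1 = c_1/‖c_1‖ = (-3, 4, -2)/5.3852 = (-0.5571, 0.7428, -0.3714).
r_{12} = q_1·c_2 = -4.8281.
u_2 = c_2 + 4.8281·q_1 = (-0.6897, -0.4138, 0.2069).
‖u_2‖ = 0.8305, so q_2 = (-0.8305, -0.4983, 0.2491).
r_{13} = q_1·c_3 = -3.3425; r_{23} = q_2·c_3 = -0.1661.
u_3 = c_3 + 3.3425·q_1 + 0.1661·q_2 = (0.0000, -0.6000, -1.2000).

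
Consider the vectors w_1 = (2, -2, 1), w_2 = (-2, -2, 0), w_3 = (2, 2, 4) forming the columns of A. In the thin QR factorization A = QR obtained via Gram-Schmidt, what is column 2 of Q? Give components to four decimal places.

e_1 = w_1/‖w_1‖ = (2, -2, 1)/3.0000 = (0.6667, -0.6667, 0.3333).
r_{12} = e_1·w_2 = 0.0000.
u_2 = w_2 + 0.0000·e_1 = (-2.0000, -2.0000, 0.0000).
‖u_2‖ = 2.8284, so e_2 = (-0.7071, -0.7071, 0.0000).

e_2 = (-0.7071, -0.7071, 0.0000)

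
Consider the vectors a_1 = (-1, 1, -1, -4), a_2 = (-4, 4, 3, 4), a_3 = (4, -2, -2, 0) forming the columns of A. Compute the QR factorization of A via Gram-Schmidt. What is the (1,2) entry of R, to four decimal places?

a_1 = (-1, 1, -1, -4); ‖a_1‖ = 4.3589, so e_1 = (-0.2294, 0.2294, -0.2294, -0.9177).
r_{12} = e_1·a_2 = -2.5236.

r_{12} = -2.5236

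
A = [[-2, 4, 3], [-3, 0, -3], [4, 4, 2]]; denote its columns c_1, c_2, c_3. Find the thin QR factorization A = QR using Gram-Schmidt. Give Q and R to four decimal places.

c_1 = (-2, -3, 4); ‖c_1‖ = 5.3852, so e_1 = (-0.3714, -0.5571, 0.7428).
e_1·c_2 = (-0.3714)·4 + (-0.5571)·0 + 0.7428·4 = 1.4856.
u_2 = c_2 − 1.4856·e_1 = (4.5517, 0.8276, 2.8966).
‖u_2‖ = 5.4583, so e_2 = (0.8339, 0.1516, 0.5307).
e_1·c_3 = (-0.3714)·3 + (-0.5571)·(-3) + 0.7428·2 = 2.0426; e_2·c_3 = 0.8339·3 + 0.1516·(-3) + 0.5307·2 = 3.1082.
u_3 = c_3 − 2.0426·e_1 − 3.1082·e_2 = (1.1667, -2.3333, -1.1667).
‖u_3‖ = 2.8577, so e_3 = (0.4082, -0.8165, -0.4082).

Q = [[-0.3714, 0.8339, 0.4082], [-0.5571, 0.1516, -0.8165], [0.7428, 0.5307, -0.4082]], R = [[5.3852, 1.4856, 2.0426], [0.0000, 5.4583, 3.1082], [0.0000, 0.0000, 2.8577]]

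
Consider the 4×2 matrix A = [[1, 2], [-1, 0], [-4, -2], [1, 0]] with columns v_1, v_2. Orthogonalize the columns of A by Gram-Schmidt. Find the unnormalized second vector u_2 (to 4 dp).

v_1 = (1, -1, -4, 1); ‖v_1‖ = 4.3589, so e_1 = (0.2294, -0.2294, -0.9177, 0.2294).
e_1·v_2 = 0.2294·2 + (-0.2294)·0 + (-0.9177)·(-2) + 0.2294·0 = 2.2942.
u_2 = v_2 − 2.2942·e_1 = (1.4737, 0.5263, 0.1053, -0.5263).

u_2 = (1.4737, 0.5263, 0.1053, -0.5263)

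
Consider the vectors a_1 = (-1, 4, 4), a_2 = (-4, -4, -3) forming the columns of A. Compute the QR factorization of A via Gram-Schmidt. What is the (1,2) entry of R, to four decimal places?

r_{12} = -4.1779

e_1 = a_1/‖a_1‖ = (-1, 4, 4)/5.7446 = (-0.1741, 0.6963, 0.6963).
r_{12} = e_1·a_2 = -4.1779.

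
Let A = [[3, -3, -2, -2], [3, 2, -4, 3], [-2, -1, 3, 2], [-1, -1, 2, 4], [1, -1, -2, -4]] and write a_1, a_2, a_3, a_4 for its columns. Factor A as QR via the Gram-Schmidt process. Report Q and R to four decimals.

Q = [[0.6124, -0.7197, 0.2786, -0.1605], [0.6124, 0.5319, 0.2300, 0.4572], [-0.4082, -0.2712, 0.1776, 0.2722], [-0.2041, -0.2608, 0.3085, 0.7346], [0.2041, -0.2399, -0.8619, 0.3891]], R = [[4.8990, -0.2041, -5.7155, -1.8371], [0.0000, 3.9948, -1.5437, 2.4094], [0.0000, 0.0000, 1.3966, 5.1693], [0.0000, 0.0000, 0.0000, 3.6191]]

a_1 = (3, 3, -2, -1, 1); ‖a_1‖ = 4.8990, so e_1 = (0.6124, 0.6124, -0.4082, -0.2041, 0.2041).
e_1·a_2 = 0.6124·(-3) + 0.6124·2 + (-0.4082)·(-1) + (-0.2041)·(-1) + 0.2041·(-1) = -0.2041.
u_2 = a_2 + 0.2041·e_1 = (-2.8750, 2.1250, -1.0833, -1.0417, -0.9583).
‖u_2‖ = 3.9948, so e_2 = (-0.7197, 0.5319, -0.2712, -0.2608, -0.2399).
e_1·a_3 = 0.6124·(-2) + 0.6124·(-4) + (-0.4082)·3 + (-0.2041)·2 + 0.2041·(-2) = -5.7155; e_2·a_3 = (-0.7197)·(-2) + 0.5319·(-4) + (-0.2712)·3 + (-0.2608)·2 + (-0.2399)·(-2) = -1.5437.
u_3 = a_3 + 5.7155·e_1 + 1.5437·e_2 = (0.3890, 0.3211, 0.2480, 0.4308, -1.2037).
‖u_3‖ = 1.3966, so e_3 = (0.2786, 0.2300, 0.1776, 0.3085, -0.8619).
e_1·a_4 = 0.6124·(-2) + 0.6124·3 + (-0.4082)·2 + (-0.2041)·4 + 0.2041·(-4) = -1.8371; e_2·a_4 = (-0.7197)·(-2) + 0.5319·3 + (-0.2712)·2 + (-0.2608)·4 + (-0.2399)·(-4) = 2.4094; e_3·a_4 = 0.2786·(-2) + 0.2300·3 + 0.1776·2 + 0.3085·4 + (-0.8619)·(-4) = 5.1693.
u_4 = a_4 + 1.8371·e_1 − 2.4094·e_2 − 5.1693·e_3 = (-0.5810, 1.6546, 0.9853, 2.6586, 1.4083).
‖u_4‖ = 3.6191, so e_4 = (-0.1605, 0.4572, 0.2722, 0.7346, 0.3891).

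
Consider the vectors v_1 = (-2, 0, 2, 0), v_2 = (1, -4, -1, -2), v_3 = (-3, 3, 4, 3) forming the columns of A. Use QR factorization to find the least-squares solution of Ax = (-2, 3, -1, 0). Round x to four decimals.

v_1 = (-2, 0, 2, 0); ‖v_1‖ = 2.8284, so e_1 = (-0.7071, 0.0000, 0.7071, 0.0000).
e_1·v_2 = (-0.7071)·1 + 0.0000·(-4) + 0.7071·(-1) + 0.0000·(-2) = -1.4142.
u_2 = v_2 + 1.4142·e_1 = (0.0000, -4.0000, 0.0000, -2.0000).
‖u_2‖ = 4.4721, so e_2 = (0.0000, -0.8944, 0.0000, -0.4472).
e_1·v_3 = (-0.7071)·(-3) + 0.0000·3 + 0.7071·4 + 0.0000·3 = 4.9497; e_2·v_3 = 0.0000·(-3) + (-0.8944)·3 + (0.0000)·4 + (-0.4472)·3 = -4.0249.
u_3 = v_3 − 4.9497·e_1 + 4.0249·e_2 = (0.5000, -0.6000, 0.5000, 1.2000).
‖u_3‖ = 1.5166, so e_3 = (0.3297, -0.3956, 0.3297, 0.7913).
Qᵀb = (0.7071, -2.6833, -2.1760).
Back-substitute: x_3 = -2.1760/1.5166 = -1.4348.
x_2 = (-2.6833 + 4.0249·(-1.4348))/4.4721 = -1.8913.
x_1 = (0.7071 + 1.4142·(-1.8913) − 4.9497·(-1.4348))/2.8284 = 1.8152.

x = (1.8152, -1.8913, -1.4348)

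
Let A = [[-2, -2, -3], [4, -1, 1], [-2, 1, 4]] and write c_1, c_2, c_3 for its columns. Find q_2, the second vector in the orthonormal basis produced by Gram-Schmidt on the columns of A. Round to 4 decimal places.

q_1 = c_1/‖c_1‖ = (-2, 4, -2)/4.8990 = (-0.4082, 0.8165, -0.4082).
r_{12} = q_1·c_2 = -0.4082.
u_2 = c_2 + 0.4082·q_1 = (-2.1667, -0.6667, 0.8333).
‖u_2‖ = 2.4152, so q_2 = (-0.8971, -0.2760, 0.3450).

q_2 = (-0.8971, -0.2760, 0.3450)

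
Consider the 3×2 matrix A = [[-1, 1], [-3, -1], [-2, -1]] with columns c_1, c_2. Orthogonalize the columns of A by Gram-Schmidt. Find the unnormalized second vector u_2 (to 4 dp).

c_1 = (-1, -3, -2); ‖c_1‖ = 3.7417, so q_1 = (-0.2673, -0.8018, -0.5345).
q_1·c_2 = (-0.2673)·1 + (-0.8018)·(-1) + (-0.5345)·(-1) = 1.0690.
u_2 = c_2 − 1.0690·q_1 = (1.2857, -0.1429, -0.4286).

u_2 = (1.2857, -0.1429, -0.4286)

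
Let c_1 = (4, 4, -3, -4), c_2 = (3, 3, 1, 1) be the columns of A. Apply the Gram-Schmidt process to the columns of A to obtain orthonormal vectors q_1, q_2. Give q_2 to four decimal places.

q_2 = (0.4677, 0.4677, 0.4904, 0.5676)

c_1 = (4, 4, -3, -4); ‖c_1‖ = 7.5498, so q_1 = (0.5298, 0.5298, -0.3974, -0.5298).
q_1·c_2 = 0.5298·3 + 0.5298·3 + (-0.3974)·1 + (-0.5298)·1 = 2.2517.
u_2 = c_2 − 2.2517·q_1 = (1.8070, 1.8070, 1.8947, 2.1930).
‖u_2‖ = 3.8639, so q_2 = (0.4677, 0.4677, 0.4904, 0.5676).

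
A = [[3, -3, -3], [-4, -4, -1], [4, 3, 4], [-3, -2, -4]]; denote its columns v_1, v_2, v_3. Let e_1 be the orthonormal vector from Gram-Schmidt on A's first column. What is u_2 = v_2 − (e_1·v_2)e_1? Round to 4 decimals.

u_2 = (-4.5000, -2.0000, 1.0000, -0.5000)

v_1 = (3, -4, 4, -3); ‖v_1‖ = 7.0711, so e_1 = (0.4243, -0.5657, 0.5657, -0.4243).
e_1·v_2 = 0.4243·(-3) + (-0.5657)·(-4) + 0.5657·3 + (-0.4243)·(-2) = 3.5355.
u_2 = v_2 − 3.5355·e_1 = (-4.5000, -2.0000, 1.0000, -0.5000).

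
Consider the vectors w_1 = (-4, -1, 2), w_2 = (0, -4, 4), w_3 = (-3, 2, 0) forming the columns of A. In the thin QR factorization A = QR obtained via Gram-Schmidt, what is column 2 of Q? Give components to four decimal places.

e_2 = (0.4558, -0.6838, 0.5698)

e_1 = w_1/‖w_1‖ = (-4, -1, 2)/4.5826 = (-0.8729, -0.2182, 0.4364).
r_{12} = e_1·w_2 = 2.6186.
u_2 = w_2 − 2.6186·e_1 = (2.2857, -3.4286, 2.8571).
‖u_2‖ = 5.0143, so e_2 = (0.4558, -0.6838, 0.5698).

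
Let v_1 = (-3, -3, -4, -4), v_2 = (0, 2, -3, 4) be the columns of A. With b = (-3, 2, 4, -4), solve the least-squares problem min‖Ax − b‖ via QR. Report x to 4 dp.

x = (-0.1133, -0.8667)

v_1 = (-3, -3, -4, -4); ‖v_1‖ = 7.0711, so q_1 = (-0.4243, -0.4243, -0.5657, -0.5657).
q_1·v_2 = (-0.4243)·0 + (-0.4243)·2 + (-0.5657)·(-3) + (-0.5657)·4 = -1.4142.
u_2 = v_2 + 1.4142·q_1 = (-0.6000, 1.4000, -3.8000, 3.2000).
‖u_2‖ = 5.1962, so q_2 = (-0.1155, 0.2694, -0.7313, 0.6158).
Qᵀb = (0.4243, -4.5033).
Back-substitute: x_2 = -4.5033/5.1962 = -0.8667.
x_1 = (0.4243 + 1.4142·(-0.8667))/7.0711 = -0.1133.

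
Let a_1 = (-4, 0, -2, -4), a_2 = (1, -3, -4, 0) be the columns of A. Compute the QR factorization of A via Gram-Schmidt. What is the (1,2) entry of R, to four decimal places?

a_1 = (-4, 0, -2, -4); ‖a_1‖ = 6.0000, so e_1 = (-0.6667, 0.0000, -0.3333, -0.6667).
r_{12} = e_1·a_2 = 0.6667.

r_{12} = 0.6667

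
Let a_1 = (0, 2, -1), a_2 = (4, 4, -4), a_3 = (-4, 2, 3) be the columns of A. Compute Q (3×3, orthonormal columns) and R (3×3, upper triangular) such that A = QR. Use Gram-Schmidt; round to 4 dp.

a_1 = (0, 2, -1); ‖a_1‖ = 2.2361, so q_1 = (0.0000, 0.8944, -0.4472).
q_1·a_2 = 0.0000·4 + 0.8944·4 + (-0.4472)·(-4) = 5.3666.
u_2 = a_2 − 5.3666·q_1 = (4.0000, -0.8000, -1.6000).
‖u_2‖ = 4.3818, so q_2 = (0.9129, -0.1826, -0.3651).
q_1·a_3 = 0.0000·(-4) + 0.8944·2 + (-0.4472)·3 = 0.4472; q_2·a_3 = 0.9129·(-4) + (-0.1826)·2 + (-0.3651)·3 = -5.1121.
u_3 = a_3 − 0.4472·q_1 + 5.1121·q_2 = (0.6667, 0.6667, 1.3333).
‖u_3‖ = 1.6330, so q_3 = (0.4082, 0.4082, 0.8165).

Q = [[0.0000, 0.9129, 0.4082], [0.8944, -0.1826, 0.4082], [-0.4472, -0.3651, 0.8165]], R = [[2.2361, 5.3666, 0.4472], [0.0000, 4.3818, -5.1121], [0.0000, 0.0000, 1.6330]]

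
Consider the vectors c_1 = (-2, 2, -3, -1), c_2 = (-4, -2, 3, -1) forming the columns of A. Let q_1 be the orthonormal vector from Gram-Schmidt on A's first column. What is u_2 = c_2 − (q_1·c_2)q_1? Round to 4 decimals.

q_1 = c_1/‖c_1‖ = (-2, 2, -3, -1)/4.2426 = (-0.4714, 0.4714, -0.7071, -0.2357).
r_{12} = q_1·c_2 = -0.9428.
u_2 = c_2 + 0.9428·q_1 = (-4.4444, -1.5556, 2.3333, -1.2222).

u_2 = (-4.4444, -1.5556, 2.3333, -1.2222)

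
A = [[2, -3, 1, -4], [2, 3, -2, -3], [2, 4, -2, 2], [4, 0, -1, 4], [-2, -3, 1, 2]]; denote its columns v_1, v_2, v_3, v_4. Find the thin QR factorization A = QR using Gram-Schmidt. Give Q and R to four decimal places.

Q = [[0.3536, -0.6381, 0.2582, -0.4753], [0.3536, 0.3499, -0.5164, -0.6666], [0.3536, 0.5146, 0.0000, 0.2296], [0.7071, -0.2882, -0.2582, 0.5136], [-0.3536, -0.3499, -0.7746, 0.1148]], R = [[5.6569, 2.4749, -2.1213, 0.3536], [0.0000, 6.0725, -2.4290, 0.6793], [0.0000, 0.0000, 0.7746, -2.0656], [0.0000, 0.0000, 0.0000, 6.6443]]

v_1 = (2, 2, 2, 4, -2); ‖v_1‖ = 5.6569, so q_1 = (0.3536, 0.3536, 0.3536, 0.7071, -0.3536).
q_1·v_2 = 0.3536·(-3) + 0.3536·3 + 0.3536·4 + 0.7071·0 + (-0.3536)·(-3) = 2.4749.
u_2 = v_2 − 2.4749·q_1 = (-3.8750, 2.1250, 3.1250, -1.7500, -2.1250).
‖u_2‖ = 6.0725, so q_2 = (-0.6381, 0.3499, 0.5146, -0.2882, -0.3499).
q_1·v_3 = 0.3536·1 + 0.3536·(-2) + 0.3536·(-2) + 0.7071·(-1) + (-0.3536)·1 = -2.1213; q_2·v_3 = (-0.6381)·1 + 0.3499·(-2) + 0.5146·(-2) + (-0.2882)·(-1) + (-0.3499)·1 = -2.4290.
u_3 = v_3 + 2.1213·q_1 + 2.4290·q_2 = (0.2000, -0.4000, 0.0000, -0.2000, -0.6000).
‖u_3‖ = 0.7746, so q_3 = (0.2582, -0.5164, 0.0000, -0.2582, -0.7746).
q_1·v_4 = 0.3536·(-4) + 0.3536·(-3) + 0.3536·2 + 0.7071·4 + (-0.3536)·2 = 0.3536; q_2·v_4 = (-0.6381)·(-4) + 0.3499·(-3) + 0.5146·2 + (-0.2882)·4 + (-0.3499)·2 = 0.6793; q_3·v_4 = 0.2582·(-4) + (-0.5164)·(-3) + 0.0000·2 + (-0.2582)·4 + (-0.7746)·2 = -2.0656.
u_4 = v_4 − 0.3536·q_1 − 0.6793·q_2 + 2.0656·q_3 = (-3.1582, -4.4294, 1.5254, 3.4124, 0.7627).
‖u_4‖ = 6.6443, so q_4 = (-0.4753, -0.6666, 0.2296, 0.5136, 0.1148).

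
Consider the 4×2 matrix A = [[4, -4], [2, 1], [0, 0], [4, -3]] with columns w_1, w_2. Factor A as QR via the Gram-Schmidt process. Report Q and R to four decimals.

Q = [[0.6667, -0.4134], [0.3333, 0.9096], [0.0000, 0.0000], [0.6667, -0.0413]], R = [[6.0000, -4.3333], [0.0000, 2.6874]]

w_1 = (4, 2, 0, 4); ‖w_1‖ = 6.0000, so q_1 = (0.6667, 0.3333, 0.0000, 0.6667).
q_1·w_2 = 0.6667·(-4) + 0.3333·1 + 0.0000·0 + 0.6667·(-3) = -4.3333.
u_2 = w_2 + 4.3333·q_1 = (-1.1111, 2.4444, 0.0000, -0.1111).
‖u_2‖ = 2.6874, so q_2 = (-0.4134, 0.9096, 0.0000, -0.0413).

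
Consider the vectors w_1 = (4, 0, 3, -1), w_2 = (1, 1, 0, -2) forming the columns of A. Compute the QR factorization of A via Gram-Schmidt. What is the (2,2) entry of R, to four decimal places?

r_{22} = 2.1483

w_1 = (4, 0, 3, -1); ‖w_1‖ = 5.0990, so q_1 = (0.7845, 0.0000, 0.5883, -0.1961).
q_1·w_2 = 0.7845·1 + 0.0000·1 + 0.5883·0 + (-0.1961)·(-2) = 1.1767.
u_2 = w_2 − 1.1767·q_1 = (0.0769, 1.0000, -0.6923, -1.7692).
r_{22} = ‖u_2‖ = 2.1483.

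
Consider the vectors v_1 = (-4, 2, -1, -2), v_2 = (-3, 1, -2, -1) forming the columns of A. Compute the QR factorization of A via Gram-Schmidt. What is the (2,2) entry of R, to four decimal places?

v_1 = (-4, 2, -1, -2); ‖v_1‖ = 5.0000, so e_1 = (-0.8000, 0.4000, -0.2000, -0.4000).
e_1·v_2 = (-0.8000)·(-3) + 0.4000·1 + (-0.2000)·(-2) + (-0.4000)·(-1) = 3.6000.
u_2 = v_2 − 3.6000·e_1 = (-0.1200, -0.4400, -1.2800, 0.4400).
r_{22} = ‖u_2‖ = 1.4283.

r_{22} = 1.4283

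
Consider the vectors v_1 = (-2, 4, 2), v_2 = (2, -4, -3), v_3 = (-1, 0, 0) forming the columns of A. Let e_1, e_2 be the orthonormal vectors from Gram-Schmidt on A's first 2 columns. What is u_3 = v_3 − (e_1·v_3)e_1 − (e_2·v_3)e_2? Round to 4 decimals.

u_3 = (-0.8000, -0.4000, 0.0000)

e_1 = v_1/‖v_1‖ = (-2, 4, 2)/4.8990 = (-0.4082, 0.8165, 0.4082).
r_{12} = e_1·v_2 = -5.3072.
u_2 = v_2 + 5.3072·e_1 = (-0.1667, 0.3333, -0.8333).
‖u_2‖ = 0.9129, so e_2 = (-0.1826, 0.3651, -0.9129).
r_{13} = e_1·v_3 = 0.4082; r_{23} = e_2·v_3 = 0.1826.
u_3 = v_3 − 0.4082·e_1 − 0.1826·e_2 = (-0.8000, -0.4000, 0.0000).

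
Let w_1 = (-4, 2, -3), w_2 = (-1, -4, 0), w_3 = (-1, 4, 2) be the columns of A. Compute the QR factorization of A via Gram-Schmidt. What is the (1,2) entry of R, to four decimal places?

r_{12} = -0.7428

q_1 = w_1/‖w_1‖ = (-4, 2, -3)/5.3852 = (-0.7428, 0.3714, -0.5571).
r_{12} = q_1·w_2 = -0.7428.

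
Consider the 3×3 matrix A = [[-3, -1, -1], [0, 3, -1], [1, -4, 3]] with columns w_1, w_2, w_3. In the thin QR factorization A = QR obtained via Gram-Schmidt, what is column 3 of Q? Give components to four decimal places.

q_3 = (0.1864, 0.8078, 0.5592)

q_1 = w_1/‖w_1‖ = (-3, 0, 1)/3.1623 = (-0.9487, 0.0000, 0.3162).
r_{12} = q_1·w_2 = -0.3162.
u_2 = w_2 + 0.3162·q_1 = (-1.3000, 3.0000, -3.9000).
‖u_2‖ = 5.0892, so q_2 = (-0.2554, 0.5895, -0.7663).
r_{13} = q_1·w_3 = 1.8974; r_{23} = q_2·w_3 = -2.6330.
u_3 = w_3 − 1.8974·q_1 + 2.6330·q_2 = (0.1274, 0.5521, 0.3822).
‖u_3‖ = 0.6835, so q_3 = (0.1864, 0.8078, 0.5592).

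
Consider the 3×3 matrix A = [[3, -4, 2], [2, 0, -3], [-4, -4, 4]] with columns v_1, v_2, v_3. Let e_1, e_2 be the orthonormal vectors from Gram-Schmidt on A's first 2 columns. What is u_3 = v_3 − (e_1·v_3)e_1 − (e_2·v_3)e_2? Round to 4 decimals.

u_3 = (0.5965, -2.0877, -0.5965)

e_1 = v_1/‖v_1‖ = (3, 2, -4)/5.3852 = (0.5571, 0.3714, -0.7428).
r_{12} = e_1·v_2 = 0.7428.
u_2 = v_2 − 0.7428·e_1 = (-4.4138, -0.2759, -3.4483).
‖u_2‖ = 5.6079, so e_2 = (-0.7871, -0.0492, -0.6149).
r_{13} = e_1·v_3 = -2.9711; r_{23} = e_2·v_3 = -3.8862.
u_3 = v_3 + 2.9711·e_1 + 3.8862·e_2 = (0.5965, -2.0877, -0.5965).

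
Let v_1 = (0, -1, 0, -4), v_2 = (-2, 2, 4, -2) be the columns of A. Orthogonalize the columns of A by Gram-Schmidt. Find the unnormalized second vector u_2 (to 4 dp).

e_1 = v_1/‖v_1‖ = (0, -1, 0, -4)/4.1231 = (0.0000, -0.2425, 0.0000, -0.9701).
r_{12} = e_1·v_2 = 1.4552.
u_2 = v_2 − 1.4552·e_1 = (-2.0000, 2.3529, 4.0000, -0.5882).

u_2 = (-2.0000, 2.3529, 4.0000, -0.5882)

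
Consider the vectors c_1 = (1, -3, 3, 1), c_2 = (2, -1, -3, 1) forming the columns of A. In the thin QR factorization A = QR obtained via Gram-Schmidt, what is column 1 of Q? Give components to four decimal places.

e_1 = (0.2236, -0.6708, 0.6708, 0.2236)

c_1 = (1, -3, 3, 1); ‖c_1‖ = 4.4721, so e_1 = (0.2236, -0.6708, 0.6708, 0.2236).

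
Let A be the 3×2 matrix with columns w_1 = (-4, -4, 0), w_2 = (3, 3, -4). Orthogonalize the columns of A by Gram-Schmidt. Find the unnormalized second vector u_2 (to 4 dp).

q_1 = w_1/‖w_1‖ = (-4, -4, 0)/5.6569 = (-0.7071, -0.7071, 0.0000).
r_{12} = q_1·w_2 = -4.2426.
u_2 = w_2 + 4.2426·q_1 = (0.0000, 0.0000, -4.0000).

u_2 = (0.0000, 0.0000, -4.0000)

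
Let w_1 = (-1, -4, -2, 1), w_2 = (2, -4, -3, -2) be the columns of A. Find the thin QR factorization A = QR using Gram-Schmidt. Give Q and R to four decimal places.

Q = [[-0.2132, 0.6593], [-0.8528, -0.1701], [-0.4264, -0.3190], [0.2132, -0.6593]], R = [[4.6904, 3.8376], [0.0000, 4.2747]]

q_1 = w_1/‖w_1‖ = (-1, -4, -2, 1)/4.6904 = (-0.2132, -0.8528, -0.4264, 0.2132).
r_{12} = q_1·w_2 = 3.8376.
u_2 = w_2 − 3.8376·q_1 = (2.8182, -0.7273, -1.3636, -2.8182).
‖u_2‖ = 4.2747, so q_2 = (0.6593, -0.1701, -0.3190, -0.6593).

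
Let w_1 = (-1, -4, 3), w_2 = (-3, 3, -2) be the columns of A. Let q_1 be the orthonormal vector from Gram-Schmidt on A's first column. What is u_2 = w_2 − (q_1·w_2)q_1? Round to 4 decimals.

w_1 = (-1, -4, 3); ‖w_1‖ = 5.0990, so q_1 = (-0.1961, -0.7845, 0.5883).
q_1·w_2 = (-0.1961)·(-3) + (-0.7845)·3 + 0.5883·(-2) = -2.9417.
u_2 = w_2 + 2.9417·q_1 = (-3.5769, 0.6923, -0.2692).

u_2 = (-3.5769, 0.6923, -0.2692)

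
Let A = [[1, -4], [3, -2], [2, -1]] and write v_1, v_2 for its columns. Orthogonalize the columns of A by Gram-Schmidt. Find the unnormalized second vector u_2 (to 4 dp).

e_1 = v_1/‖v_1‖ = (1, 3, 2)/3.7417 = (0.2673, 0.8018, 0.5345).
r_{12} = e_1·v_2 = -3.2071.
u_2 = v_2 + 3.2071·e_1 = (-3.1429, 0.5714, 0.7143).

u_2 = (-3.1429, 0.5714, 0.7143)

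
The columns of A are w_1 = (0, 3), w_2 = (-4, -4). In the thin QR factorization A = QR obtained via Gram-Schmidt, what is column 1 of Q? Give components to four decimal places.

e_1 = (0.0000, 1.0000)

w_1 = (0, 3); ‖w_1‖ = 3.0000, so e_1 = (0.0000, 1.0000).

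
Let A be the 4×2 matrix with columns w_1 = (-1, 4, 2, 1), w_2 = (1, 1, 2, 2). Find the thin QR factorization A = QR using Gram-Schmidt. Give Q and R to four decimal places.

Q = [[-0.2132, 0.5606], [0.8528, -0.2532], [0.4264, 0.4702], [0.2132, 0.6329]], R = [[4.6904, 1.9188], [0.0000, 2.5136]]

w_1 = (-1, 4, 2, 1); ‖w_1‖ = 4.6904, so q_1 = (-0.2132, 0.8528, 0.4264, 0.2132).
q_1·w_2 = (-0.2132)·1 + 0.8528·1 + 0.4264·2 + 0.2132·2 = 1.9188.
u_2 = w_2 − 1.9188·q_1 = (1.4091, -0.6364, 1.1818, 1.5909).
‖u_2‖ = 2.5136, so q_2 = (0.5606, -0.2532, 0.4702, 0.6329).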